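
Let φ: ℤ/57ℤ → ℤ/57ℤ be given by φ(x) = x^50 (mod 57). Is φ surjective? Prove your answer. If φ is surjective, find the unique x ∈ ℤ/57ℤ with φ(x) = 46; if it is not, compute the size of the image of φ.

20

φ(8): Repeated squaring mod 57: 8^1 ≡ 8, 8^2 ≡ 8² = 64 ≡ 7, 8^4 ≡ 7² = 49, 8^8 ≡ 49² = 2401 ≡ 7, 8^16 ≡ 7² = 49, 8^32 ≡ 49² = 2401 ≡ 7. Since 50 = 32 + 16 + 2, 8^50 ≡ 7·49·7: 7·49 = 343 ≡ 1, then 1·7 = 7. So 8^50 ≡ 7 (mod 57).
φ(11): Repeated squaring mod 57: 11^1 ≡ 11, 11^2 ≡ 11² = 121 ≡ 7, 11^4 ≡ 7² = 49, 11^8 ≡ 49² = 2401 ≡ 7, 11^16 ≡ 7² = 49, 11^32 ≡ 49² = 2401 ≡ 7. Since 50 = 32 + 16 + 2, 11^50 ≡ 7·49·7: 7·49 = 343 ≡ 1, then 1·7 = 7. So 11^50 ≡ 7 (mod 57).
So φ(8) = φ(11) = 7 while 8 ≠ 11, thus φ is not injective.
A non-injective map from the 57-element set ℤ/57ℤ to itself takes at most 56 distinct values, so it cannot be surjective. Thus φ is not surjective.
Since φ is not surjective, we determine |image(φ)|. Computing x^50 mod 57 for each x (by repeated squaring, reducing mod 57 at every step), the values φ(0), φ(1), …, φ(56) are: 0, 1, 25, 42, 55, 28, 24, 49, 7, 54, 16, 7, 30, 43, 28, 36, 4, 25, 39, 19, 1, 6, 4, 55, 9, 43, 49, 45, 16, 16, 45, 49, 43, 9, 55, 4, 6, 1, 19, 39, 25, 4, 36, 28, 43, 30, 7, 16, 54, 7, 49, 24, 28, 55, 42, 25, 1.
The distinct values are {0, 1, 4, 6, 7, 9, 16, 19, 24, 25, 28, 30, 36, 39, 42, 43, 45, 49, 54, 55}; there are 20 of them.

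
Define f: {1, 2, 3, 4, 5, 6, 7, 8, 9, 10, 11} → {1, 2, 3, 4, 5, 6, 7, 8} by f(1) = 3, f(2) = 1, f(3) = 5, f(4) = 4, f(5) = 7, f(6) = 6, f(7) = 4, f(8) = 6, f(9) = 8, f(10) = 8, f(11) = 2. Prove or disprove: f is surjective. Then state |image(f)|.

8

Every element of the codomain has a preimage: 1 = f(2), 2 = f(11), 3 = f(1), 4 = f(4), 5 = f(3), 6 = f(6), 7 = f(5), 8 = f(9).
Therefore f is surjective.
The image of f is {1, 2, 3, 4, 5, 6, 7, 8}, which has 8 elements.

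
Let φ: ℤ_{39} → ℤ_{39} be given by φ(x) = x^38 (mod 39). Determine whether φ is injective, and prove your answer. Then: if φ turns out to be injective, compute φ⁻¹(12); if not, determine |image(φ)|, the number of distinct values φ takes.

14

φ(5): Repeated squaring mod 39: 5^1 ≡ 5, 5^2 ≡ 5² = 25, 5^4 ≡ 25² = 625 ≡ 1, 5^8 ≡ 1² = 1, 5^16 ≡ 1² = 1, 5^32 ≡ 1² = 1. Since 38 = 32 + 4 + 2, 5^38 ≡ 1·1·25: 1·1 = 1, then 1·25 = 25. So 5^38 ≡ 25 (mod 39).
φ(8): Repeated squaring mod 39: 8^1 ≡ 8, 8^2 ≡ 8² = 64 ≡ 25, 8^4 ≡ 25² = 625 ≡ 1, 8^8 ≡ 1² = 1, 8^16 ≡ 1² = 1, 8^32 ≡ 1² = 1. Since 38 = 32 + 4 + 2, 8^38 ≡ 1·1·25: 1·1 = 1, then 1·25 = 25. So 8^38 ≡ 25 (mod 39).
So φ(5) = φ(8) = 25 while 5 ≠ 8, so φ is not injective.
Since φ is not injective, we determine |image(φ)|. Computing x^38 mod 39 for each x (by repeated squaring, reducing mod 39 at every step), the values φ(0), φ(1), …, φ(38) are: 0, 1, 4, 9, 16, 25, 36, 10, 25, 3, 22, 4, 27, 13, 1, 30, 22, 16, 12, 10, 10, 12, 16, 22, 30, 1, 13, 27, 4, 22, 3, 25, 10, 36, 25, 16, 9, 4, 1.
The distinct values are {0, 1, 3, 4, 9, 10, 12, 13, 16, 22, 25, 27, 30, 36}; there are 14 of them.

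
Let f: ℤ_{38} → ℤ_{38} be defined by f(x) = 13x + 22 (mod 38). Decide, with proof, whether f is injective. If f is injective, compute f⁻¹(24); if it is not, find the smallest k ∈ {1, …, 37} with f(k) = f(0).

Suppose f(s) = f(t) in ℤ_{38}. Then 13s + 22 ≡ 13t + 22 (mod 38), therefore 13(s − t) ≡ 0 (mod 38).
Since gcd(13, 38) = 1, 13 is invertible modulo 38, thus s − t ≡ 0 (mod 38), i.e. s = t.
Thus f is injective.
We now compute 13⁻¹ mod 38 explicitly. Euclid's algorithm: 38 = 2·13 + 12, 13 = 1·12 + 1; back-substituting gives 1 = 3·13 − 1·38, so 13⁻¹ ≡ 3 (mod 38).
Since f is injective, we find f⁻¹(24): we need 13x ≡ 24 − 22 ≡ 2 (mod 38). Using 13⁻¹ = 3: x ≡ 3·2 = 6, so x = 6.
Check: f(6) = 13·6 + 22 = 100 = 2·38 + 24 ≡ 24 (mod 38).

6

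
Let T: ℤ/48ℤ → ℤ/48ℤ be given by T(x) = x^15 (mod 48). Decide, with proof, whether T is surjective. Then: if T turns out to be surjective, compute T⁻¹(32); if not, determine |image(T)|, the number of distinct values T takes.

T(0) = 0^15 = 0.
T(6): Repeated squaring mod 48: 6^1 ≡ 6, 6^2 ≡ 6² = 36, 6^4 ≡ 36² = 1296 ≡ 0, 6^8 ≡ 0² = 0. Since 15 = 8 + 4 + 2 + 1, 6^15 ≡ 0·0·36·6: 0·0 = 0, then 0·36 = 0, then 0·6 = 0. So 6^15 ≡ 0 (mod 48).
So T(0) = T(6) = 0 while 0 ≠ 6, thus T is not injective.
A non-injective map from the 48-element set ℤ/48ℤ to itself takes at most 47 distinct values, so it cannot be surjective. So T is not surjective.
Since T is not surjective, we determine |image(T)|. Computing x^15 mod 48 for each x (by repeated squaring, reducing mod 48 at every step), the values T(0), T(1), …, T(47) are: 0, 1, 32, 27, 16, 29, 0, 7, 32, 9, 16, 35, 0, 37, 32, 15, 16, 17, 0, 43, 32, 45, 16, 23, 0, 25, 32, 3, 16, 5, 0, 31, 32, 33, 16, 11, 0, 13, 32, 39, 16, 41, 0, 19, 32, 21, 16, 47.
The distinct values are {0, 1, 3, 5, 7, 9, 11, 13, 15, 16, 17, 19, 21, 23, 25, 27, 29, 31, 32, 33, 35, 37, 39, 41, 43, 45, 47}; there are 27 of them.

27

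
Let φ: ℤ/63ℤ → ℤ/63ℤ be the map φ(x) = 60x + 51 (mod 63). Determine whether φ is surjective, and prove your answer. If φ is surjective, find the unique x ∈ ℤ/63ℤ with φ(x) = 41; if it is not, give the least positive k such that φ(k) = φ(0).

21

Recall: φ is surjective if every y in the codomain equals φ(x) for some x in the domain.
Since gcd(60, 63) = 3, we have 60x ≡ 0 (mod 3) for all x, so φ(x) ≡ 0 (mod 3).
But 1 ≢ 0 (mod 3), so 1 ∈ ℤ/63ℤ has no preimage. Hence φ is not surjective.
Since φ is not surjective, we find the least positive k with φ(k) = φ(0): this means 60k ≡ 0 (mod 63), i.e. 63 ∣ 60k. Since gcd(60, 63) = 3, dividing through by 3 this holds exactly when 21 ∣ 20k, and as gcd(20, 21) = 1, exactly when 21 ∣ k.
The smallest positive such k is 21.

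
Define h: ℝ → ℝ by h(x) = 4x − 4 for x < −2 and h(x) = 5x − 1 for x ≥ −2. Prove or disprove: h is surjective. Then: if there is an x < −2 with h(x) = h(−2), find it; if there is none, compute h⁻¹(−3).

Both pieces are strictly increasing (slopes 4 and 5), so each is injective on its own interval.
The left piece maps (−∞, −2) onto (−∞, −12); the right piece maps [−2, ∞) onto [−11, ∞).
The union (−∞, −12) ∪ [−11, ∞) omits the interval between −12 and −11; in particular −12 has no preimage. So h is not surjective.
Because the two images are disjoint, no x < −2 has h(x) = h(−2), so we compute h⁻¹(−3): −3 lies in [−11, ∞), so solve 5x − 1 = −3: x = (−3 + 1)/5 = −2/5.

-2/5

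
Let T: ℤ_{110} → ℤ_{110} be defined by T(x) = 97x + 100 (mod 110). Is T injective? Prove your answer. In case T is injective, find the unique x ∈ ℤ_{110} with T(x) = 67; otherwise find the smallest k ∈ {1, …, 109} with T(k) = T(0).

11

Recall that T is injective when T(s) = T(t) forces s = t.
If T(s) = T(t), then 97s ≡ 97t (mod 110). Because gcd(97, 110) = 1, we may cancel 97 to get s ≡ t (mod 110).
Hence T is injective.
We now compute 97⁻¹ mod 110 explicitly. Euclid's algorithm: 110 = 1·97 + 13, 97 = 7·13 + 6, 13 = 2·6 + 1; back-substituting gives 1 = 93·97 − 82·110, so 97⁻¹ ≡ 93 (mod 110).
Since T is injective, we compute T⁻¹(67): solve 97x + 100 ≡ 67 (mod 110), i.e. 97x ≡ 77 (mod 110).
Multiplying by 97⁻¹ = 93 gives x ≡ 93·77 = 7161 = 65·110 + 11 ≡ 11 (mod 110).
Check: T(11) = 97·11 + 100 = 1167 = 10·110 + 67 ≡ 67 (mod 110).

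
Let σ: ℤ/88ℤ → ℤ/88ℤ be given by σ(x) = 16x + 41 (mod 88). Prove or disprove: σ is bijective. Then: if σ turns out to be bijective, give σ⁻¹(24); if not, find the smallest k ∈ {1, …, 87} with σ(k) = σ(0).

11

We have gcd(16, 88) = 8 > 1. Taking a = 0 and b = 11: σ(0) = 41 and σ(11) = 16·11 + 41 = 217 ≡ 41 (mod 88).
So σ(0) = σ(11) while 0 ≠ 11, so σ is not injective, hence not bijective.
Since σ is not bijective, we find the least positive k with σ(k) = σ(0): this means 16k ≡ 0 (mod 88), i.e. 88 ∣ 16k. Since gcd(16, 88) = 8, dividing through by 8 this holds exactly when 11 ∣ 2k, and as gcd(2, 11) = 1, exactly when 11 ∣ k.
The smallest positive such k is 11.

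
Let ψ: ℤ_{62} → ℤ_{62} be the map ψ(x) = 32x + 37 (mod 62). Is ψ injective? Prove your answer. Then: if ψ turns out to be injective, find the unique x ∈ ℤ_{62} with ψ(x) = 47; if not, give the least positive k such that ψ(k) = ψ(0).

We have gcd(32, 62) = 2 > 1. Taking u = 0 and v = 31: ψ(0) = 37 and ψ(31) = 32·31 + 37 = 1029 ≡ 37 (mod 62).
So ψ(0) = ψ(31) while 0 ≠ 31, hence ψ is not injective.
Since ψ is not injective, we find the least positive k with ψ(k) = ψ(0): this means 32k ≡ 0 (mod 62), i.e. 62 ∣ 32k. Since gcd(32, 62) = 2, dividing through by 2 this holds exactly when 31 ∣ 16k, and as gcd(16, 31) = 1, exactly when 31 ∣ k.
The smallest positive such k is 31.

31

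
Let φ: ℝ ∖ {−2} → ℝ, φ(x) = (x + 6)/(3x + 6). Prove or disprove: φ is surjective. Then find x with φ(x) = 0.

If φ(x) = 1/3, cross-multiplying gives 3(x + 6) = 1(3x + 6), which simplifies to 18 = 6 — false.  So 1/3 has no preimage and φ is not surjective.
Solving φ(x) = 0: cross-multiplying gives x + 6 = 0(3x + 6), which rearranges to 1x = −6, so x = −6.

-6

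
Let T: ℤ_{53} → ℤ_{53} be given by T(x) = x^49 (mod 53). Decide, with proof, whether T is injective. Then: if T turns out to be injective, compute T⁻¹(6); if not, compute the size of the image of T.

29

Since 53 is prime, the nonzero elements of ℤ_{53} form a cyclic group of order 52.
As gcd(49, 52) = 1, raising to the 49th power is a bijection on this group: if x_1^49 ≡ x_2^49 then (x_1x_2^{−1})^49 = 1, and the only element of order dividing gcd(49, 52) = 1 is 1, so x_1 = x_2.
With T(0) = 0 this makes T injective on all of ℤ_{53}, hence bijective (finite equal-size domain and codomain). In particular T is injective.
Since T is injective, we find the preimage of 6. The inverse of x ↦ x^49 on (ℤ_{53})^× is x ↦ x^17, because 49·17 = 833 = 16·52 + 1 ≡ 1 (mod 52) and x^{52} = 1 for x ≠ 0 (Fermat). So T⁻¹(6) = 6^17 mod 53.
Repeated squaring mod 53: 6^1 ≡ 6, 6^2 ≡ 6² = 36, 6^4 ≡ 36² = 1296 ≡ 24, 6^8 ≡ 24² = 576 ≡ 46, 6^16 ≡ 46² = 2116 ≡ 49. Since 17 = 16 + 1, 6^17 ≡ 49·6: 49·6 = 294 ≡ 29. So 6^17 ≡ 29 (mod 53).
Hence T⁻¹(6) = 29.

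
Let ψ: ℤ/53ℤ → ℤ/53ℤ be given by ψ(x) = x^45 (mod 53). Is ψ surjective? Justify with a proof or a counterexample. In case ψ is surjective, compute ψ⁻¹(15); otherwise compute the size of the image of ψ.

Since 53 is prime, the nonzero elements of ℤ/53ℤ form a cyclic group of order 52.
As gcd(45, 52) = 1, raising to the 45th power is a bijection on this group: if x_1^45 ≡ x_2^45 then (x_1x_2^{−1})^45 = 1, and the only element of order dividing gcd(45, 52) = 1 is 1, so x_1 = x_2.
With ψ(0) = 0 this makes ψ injective on all of ℤ/53ℤ, hence bijective (finite equal-size domain and codomain). In particular ψ is surjective.
Since ψ is surjective, we find the preimage of 15. The inverse of x ↦ x^45 on (ℤ/53ℤ)^× is x ↦ x^37, because 45·37 = 1665 = 32·52 + 1 ≡ 1 (mod 52) and x^{52} = 1 for x ≠ 0 (Fermat). So ψ⁻¹(15) = 15^37 mod 53.
Repeated squaring mod 53: 15^1 ≡ 15, 15^2 ≡ 15² = 225 ≡ 13, 15^4 ≡ 13² = 169 ≡ 10, 15^8 ≡ 10² = 100 ≡ 47, 15^16 ≡ 47² = 2209 ≡ 36, 15^32 ≡ 36² = 1296 ≡ 24. Since 37 = 32 + 4 + 1, 15^37 ≡ 24·10·15: 24·10 = 240 ≡ 28, then 28·15 = 420 ≡ 49. So 15^37 ≡ 49 (mod 53).
Hence ψ⁻¹(15) = 49.

49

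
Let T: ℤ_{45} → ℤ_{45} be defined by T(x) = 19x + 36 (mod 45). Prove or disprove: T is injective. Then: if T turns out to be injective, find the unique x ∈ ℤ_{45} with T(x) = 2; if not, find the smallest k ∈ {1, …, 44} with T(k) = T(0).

If T(x_1) = T(x_2), then 19x_1 ≡ 19x_2 (mod 45). Because gcd(19, 45) = 1, we may cancel 19 to get x_1 ≡ x_2 (mod 45).
Hence T is injective.
We now compute 19⁻¹ mod 45 explicitly. Euclid's algorithm: 45 = 2·19 + 7, 19 = 2·7 + 5, 7 = 1·5 + 2, 5 = 2·2 + 1; back-substituting gives 1 = 19·19 − 8·45, so 19⁻¹ ≡ 19 (mod 45).
Since T is injective, we find T⁻¹(2): we need 19x ≡ 2 − 36 ≡ 11 (mod 45). Using 19⁻¹ = 19: x ≡ 19·11 = 209 = 4·45 + 29, so x = 29.
Check: T(29) = 19·29 + 36 = 587 = 13·45 + 2 ≡ 2 (mod 45).

29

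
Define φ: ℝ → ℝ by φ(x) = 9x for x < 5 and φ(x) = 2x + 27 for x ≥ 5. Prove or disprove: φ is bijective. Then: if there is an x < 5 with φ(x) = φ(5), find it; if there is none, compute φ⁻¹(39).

37/9

Both pieces are strictly increasing (slopes 9 and 2), so each is injective on its own interval.
The left piece maps (−∞, 5) onto (−∞, 45); the right piece maps [5, ∞) onto [37, ∞).
These images overlap. In particular φ(5) = 37 (right piece), and solving 9x = 37 on the left piece gives x = 37/9 < 5.
So φ(37/9) = φ(5) with 37/9 ≠ 5, and φ is not injective, hence not bijective. This x = 37/9 is the requested value below 5.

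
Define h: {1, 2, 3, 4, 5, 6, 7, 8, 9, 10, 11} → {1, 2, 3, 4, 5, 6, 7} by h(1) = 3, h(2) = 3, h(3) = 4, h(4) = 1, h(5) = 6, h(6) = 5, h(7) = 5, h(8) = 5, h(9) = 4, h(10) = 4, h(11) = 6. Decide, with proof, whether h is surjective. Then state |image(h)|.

No element maps to 2, so h is not surjective.
The image of h is {1, 3, 4, 5, 6}, which has 5 elements.

5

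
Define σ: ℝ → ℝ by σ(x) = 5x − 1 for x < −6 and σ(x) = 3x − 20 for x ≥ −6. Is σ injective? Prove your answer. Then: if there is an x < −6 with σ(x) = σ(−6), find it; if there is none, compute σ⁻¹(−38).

-37/5

Both pieces are strictly increasing (slopes 5 and 3), so each is injective on its own interval.
The left piece maps (−∞, −6) onto (−∞, −31); the right piece maps [−6, ∞) onto [−38, ∞).
These images overlap. In particular σ(−6) = −38 (right piece), and solving 5x − 1 = −38 on the left piece gives x = −37/5 < −6.
So σ(−37/5) = σ(−6) with −37/5 ≠ −6, and σ is not injective. This x = −37/5 is the requested value below −6.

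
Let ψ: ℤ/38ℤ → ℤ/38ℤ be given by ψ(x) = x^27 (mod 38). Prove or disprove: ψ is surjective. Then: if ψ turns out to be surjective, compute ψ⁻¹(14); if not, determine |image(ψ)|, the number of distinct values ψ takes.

ψ(1) = 1^27 = 1.
ψ(5): Repeated squaring mod 38: 5^1 ≡ 5, 5^2 ≡ 5² = 25, 5^4 ≡ 25² = 625 ≡ 17, 5^8 ≡ 17² = 289 ≡ 23, 5^16 ≡ 23² = 529 ≡ 35. Since 27 = 16 + 8 + 2 + 1, 5^27 ≡ 35·23·25·5: 35·23 = 805 ≡ 7, then 7·25 = 175 ≡ 23, then 23·5 = 115 ≡ 1. So 5^27 ≡ 1 (mod 38).
So ψ(1) = ψ(5) = 1 while 1 ≠ 5, therefore ψ is not injective.
A non-injective map from the 38-element set ℤ/38ℤ to itself takes at most 37 distinct values, so it cannot be surjective. Thus ψ is not surjective.
Since ψ is not surjective, we determine |image(ψ)|. Computing x^27 mod 38 for each x (by repeated squaring, reducing mod 38 at every step), the values ψ(0), ψ(1), …, ψ(37) are: 0, 1, 18, 37, 20, 1, 20, 1, 18, 1, 18, 1, 18, 37, 18, 37, 20, 1, 18, 19, 20, 37, 18, 1, 20, 1, 20, 37, 20, 37, 20, 37, 18, 37, 18, 1, 20, 37.
The distinct values are {0, 1, 18, 19, 20, 37}; there are 6 of them.

6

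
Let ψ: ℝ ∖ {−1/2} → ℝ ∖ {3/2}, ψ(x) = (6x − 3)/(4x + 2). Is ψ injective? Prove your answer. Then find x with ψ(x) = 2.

Suppose ψ(u) = ψ(v). Cross-multiplying: (6u − 3)(4v + 2) = (6v − 3)(4u + 2).
Expanding both sides and cancelling the symmetric terms leaves 24·(u − v) = 0. Since 24 ≠ 0, u = v. Thus ψ is injective.
Solving ψ(x) = 2: cross-multiplying gives 6x − 3 = 2(4x + 2), which rearranges to −2x = 7, so x = −7/2.

-7/2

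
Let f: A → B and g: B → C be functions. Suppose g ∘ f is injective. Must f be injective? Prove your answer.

injective

Suppose f(x_1) = f(x_2). Applying g: (g ∘ f)(x_1) = (g ∘ f)(x_2). Since g ∘ f is injective, x_1 = x_2. Hence f is injective.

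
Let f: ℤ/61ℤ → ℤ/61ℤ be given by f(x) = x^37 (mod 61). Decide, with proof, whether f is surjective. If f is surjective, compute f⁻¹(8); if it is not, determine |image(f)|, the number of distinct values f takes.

Since 61 is prime, the nonzero elements of ℤ/61ℤ form a cyclic group of order 60.
As gcd(37, 60) = 1, raising to the 37th power is a bijection on this group: if s^37 ≡ t^37 then (st^{−1})^37 = 1, and the only element of order dividing gcd(37, 60) = 1 is 1, so s = t.
With f(0) = 0 this makes f injective on all of ℤ/61ℤ, hence bijective (finite equal-size domain and codomain). In particular f is surjective.
Since f is surjective, we find the preimage of 8. The inverse of x ↦ x^37 on (ℤ/61ℤ)^× is x ↦ x^13, because 37·13 = 481 = 8·60 + 1 ≡ 1 (mod 60) and x^{60} = 1 for x ≠ 0 (Fermat). So f⁻¹(8) = 8^13 mod 61.
Repeated squaring mod 61: 8^1 ≡ 8, 8^2 ≡ 8² = 64 ≡ 3, 8^4 ≡ 3² = 9, 8^8 ≡ 9² = 81 ≡ 20. Since 13 = 8 + 4 + 1, 8^13 ≡ 20·9·8: 20·9 = 180 ≡ 58, then 58·8 = 464 ≡ 37. So 8^13 ≡ 37 (mod 61).
Hence f⁻¹(8) = 37.

37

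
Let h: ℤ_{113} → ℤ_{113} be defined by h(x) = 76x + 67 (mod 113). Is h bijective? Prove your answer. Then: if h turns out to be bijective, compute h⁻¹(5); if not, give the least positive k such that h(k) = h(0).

Recall: injectivity means: for all s, t in the domain, h(s) = h(t) implies s = t.
If h(s) = h(t), then 76s ≡ 76t (mod 113). Because gcd(76, 113) = 1, we may cancel 76 to get s ≡ t (mod 113).
We now compute 76⁻¹ mod 113 explicitly. Euclid's algorithm: 113 = 1·76 + 37, 76 = 2·37 + 2, 37 = 18·2 + 1; back-substituting gives 1 = 58·76 − 39·113, so 76⁻¹ ≡ 58 (mod 113).
Then y ↦ 58(y − 67) is a two-sided inverse to h, so every y ∈ ℤ_{113} has a preimage.
So h is bijective.
Since h is bijective, we find h⁻¹(5): we need 76x ≡ 5 − 67 ≡ 51 (mod 113). Using 76⁻¹ = 58: x ≡ 58·51 = 2958 = 26·113 + 20, so x = 20.
Check: h(20) = 76·20 + 67 = 1587 = 14·113 + 5 ≡ 5 (mod 113).

20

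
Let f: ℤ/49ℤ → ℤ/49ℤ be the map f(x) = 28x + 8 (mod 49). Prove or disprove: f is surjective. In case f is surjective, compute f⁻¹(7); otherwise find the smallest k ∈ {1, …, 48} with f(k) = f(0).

Since gcd(28, 49) = 7, we have 28x ≡ 0 (mod 7) for all x, so f(x) ≡ 1 (mod 7).
But 0 ≢ 1 (mod 7), so 0 ∈ ℤ/49ℤ has no preimage. Thus f is not surjective.
Since f is not surjective, we find the least positive k with f(k) = f(0): this means 28k ≡ 0 (mod 49), i.e. 49 ∣ 28k. Since gcd(28, 49) = 7, dividing through by 7 this holds exactly when 7 ∣ 4k, and as gcd(4, 7) = 1, exactly when 7 ∣ k.
The smallest positive such k is 7.

7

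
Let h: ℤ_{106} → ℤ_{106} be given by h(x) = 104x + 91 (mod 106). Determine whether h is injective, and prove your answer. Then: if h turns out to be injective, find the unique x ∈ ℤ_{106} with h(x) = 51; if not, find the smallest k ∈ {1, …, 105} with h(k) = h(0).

53

We have gcd(104, 106) = 2 > 1. Taking s = 0 and t = 53: h(0) = 91 and h(53) = 104·53 + 91 = 5603 ≡ 91 (mod 106).
So h(0) = h(53) while 0 ≠ 53, therefore h is not injective.
Since h is not injective, we find the least positive k with h(k) = h(0): this means 104k ≡ 0 (mod 106), i.e. 106 ∣ 104k. Since gcd(104, 106) = 2, dividing through by 2 this holds exactly when 53 ∣ 52k, and as gcd(52, 53) = 1, exactly when 53 ∣ k.
The smallest positive such k is 53.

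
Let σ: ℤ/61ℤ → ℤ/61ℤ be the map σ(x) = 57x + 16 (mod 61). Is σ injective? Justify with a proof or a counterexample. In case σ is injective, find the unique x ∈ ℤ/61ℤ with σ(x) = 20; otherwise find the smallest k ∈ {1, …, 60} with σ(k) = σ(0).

60

Recall that σ is injective when σ(u) = σ(v) forces u = v.
If σ(u) = σ(v), then 57u ≡ 57v (mod 61). Because gcd(57, 61) = 1, we may cancel 57 to get u ≡ v (mod 61).
So σ is injective.
We now compute 57⁻¹ mod 61 explicitly. Euclid's algorithm: 61 = 1·57 + 4, 57 = 14·4 + 1; back-substituting gives 1 = 15·57 − 14·61, so 57⁻¹ ≡ 15 (mod 61).
Since σ is injective, we find σ⁻¹(20): we need 57x ≡ 20 − 16 ≡ 4 (mod 61). Using 57⁻¹ = 15: x ≡ 15·4 = 60, so x = 60.
Check: σ(60) = 57·60 + 16 = 3436 = 56·61 + 20 ≡ 20 (mod 61).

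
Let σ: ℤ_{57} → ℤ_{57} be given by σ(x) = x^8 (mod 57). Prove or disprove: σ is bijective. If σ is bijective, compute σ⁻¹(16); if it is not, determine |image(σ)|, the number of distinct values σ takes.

σ(8): Repeated squaring mod 57: 8^1 ≡ 8, 8^2 ≡ 8² = 64 ≡ 7, 8^4 ≡ 7² = 49, 8^8 ≡ 49² = 2401 ≡ 7. So 8^8 ≡ 7 (mod 57).
σ(11): Repeated squaring mod 57: 11^1 ≡ 11, 11^2 ≡ 11² = 121 ≡ 7, 11^4 ≡ 7² = 49, 11^8 ≡ 49² = 2401 ≡ 7. So 11^8 ≡ 7 (mod 57).
So σ(8) = σ(11) = 7 while 8 ≠ 11, hence σ is not injective, hence not bijective.
Since σ is not bijective, we determine |image(σ)|. Computing x^8 mod 57 for each x (by repeated squaring, reducing mod 57 at every step), the values σ(0), σ(1), …, σ(56) are: 0, 1, 28, 6, 43, 4, 54, 49, 7, 36, 55, 7, 30, 16, 4, 24, 25, 28, 39, 19, 1, 9, 25, 43, 42, 16, 49, 45, 55, 55, 45, 49, 16, 42, 43, 25, 9, 1, 19, 39, 28, 25, 24, 4, 16, 30, 7, 55, 36, 7, 49, 54, 4, 43, 6, 28, 1.
The distinct values are {0, 1, 4, 6, 7, 9, 16, 19, 24, 25, 28, 30, 36, 39, 42, 43, 45, 49, 54, 55}; there are 20 of them.

20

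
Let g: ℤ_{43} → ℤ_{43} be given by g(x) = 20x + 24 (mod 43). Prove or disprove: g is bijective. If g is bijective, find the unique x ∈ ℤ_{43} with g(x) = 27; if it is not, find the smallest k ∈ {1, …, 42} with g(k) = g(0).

If g(u) = g(v), then 20u ≡ 20v (mod 43). Because gcd(20, 43) = 1, we may cancel 20 to get u ≡ v (mod 43).
We now compute 20⁻¹ mod 43 explicitly. Euclid's algorithm: 43 = 2·20 + 3, 20 = 6·3 + 2, 3 = 1·2 + 1; back-substituting gives 1 = 28·20 − 13·43, so 20⁻¹ ≡ 28 (mod 43).
For any y ∈ ℤ_{43}, x = 28(y − 24) mod 43 satisfies g(x) = 20·28(y − 24) + 24 ≡ y (since 20·28 ≡ 1 mod 43). So every y has a preimage.
Hence g is bijective.
Since g is bijective, we compute g⁻¹(27): solve 20x + 24 ≡ 27 (mod 43), i.e. 20x ≡ 3 (mod 43).
Multiplying by 20⁻¹ = 28 gives x ≡ 28·3 = 84 = 1·43 + 41 ≡ 41 (mod 43).
Check: g(41) = 20·41 + 24 = 844 = 19·43 + 27 ≡ 27 (mod 43).

41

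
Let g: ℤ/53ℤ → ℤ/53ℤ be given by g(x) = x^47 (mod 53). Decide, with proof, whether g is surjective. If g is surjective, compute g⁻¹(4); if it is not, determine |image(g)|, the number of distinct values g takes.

17

Since 53 is prime, the nonzero elements of ℤ/53ℤ form a cyclic group of order 52.
As gcd(47, 52) = 1, raising to the 47th power is a bijection on this group: if u^47 ≡ v^47 then (uv^{−1})^47 = 1, and the only element of order dividing gcd(47, 52) = 1 is 1, so u = v.
With g(0) = 0 this makes g injective on all of ℤ/53ℤ, hence bijective (finite equal-size domain and codomain). In particular g is surjective.
Since g is surjective, we find the preimage of 4. The inverse of x ↦ x^47 on (ℤ/53ℤ)^× is x ↦ x^31, because 47·31 = 1457 = 28·52 + 1 ≡ 1 (mod 52) and x^{52} = 1 for x ≠ 0 (Fermat). So g⁻¹(4) = 4^31 mod 53.
Repeated squaring mod 53: 4^1 ≡ 4, 4^2 ≡ 4² = 16, 4^4 ≡ 16² = 256 ≡ 44, 4^8 ≡ 44² = 1936 ≡ 28, 4^16 ≡ 28² = 784 ≡ 42. Since 31 = 16 + 8 + 4 + 2 + 1, 4^31 ≡ 42·28·44·16·4: 42·28 = 1176 ≡ 10, then 10·44 = 440 ≡ 16, then 16·16 = 256 ≡ 44, then 44·4 = 176 ≡ 17. So 4^31 ≡ 17 (mod 53).
Hence g⁻¹(4) = 17.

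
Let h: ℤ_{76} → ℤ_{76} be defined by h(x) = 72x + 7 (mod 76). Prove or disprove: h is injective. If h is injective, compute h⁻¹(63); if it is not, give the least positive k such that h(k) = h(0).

19

We have gcd(72, 76) = 4 > 1. Taking x_1 = 0 and x_2 = 19: h(0) = 7 and h(19) = 72·19 + 7 = 1375 ≡ 7 (mod 76).
So h(0) = h(19) while 0 ≠ 19, so h is not injective.
Since h is not injective, we find the least positive k with h(k) = h(0): this means 72k ≡ 0 (mod 76), i.e. 76 ∣ 72k. Since gcd(72, 76) = 4, dividing through by 4 this holds exactly when 19 ∣ 18k, and as gcd(18, 19) = 1, exactly when 19 ∣ k.
The smallest positive such k is 19.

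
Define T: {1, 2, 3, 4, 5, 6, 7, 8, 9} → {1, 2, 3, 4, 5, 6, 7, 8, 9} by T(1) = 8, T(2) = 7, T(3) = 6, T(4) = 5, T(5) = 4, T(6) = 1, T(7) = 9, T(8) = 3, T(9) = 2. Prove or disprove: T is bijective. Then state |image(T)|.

The values 8, 7, 6, 5, 4, 1, 9, 3, 2 are a permutation of {1, 2, 3, 4, 5, 6, 7, 8, 9}: each element appears exactly once.
So T is injective and surjective, hence bijective.
The image of T is {1, 2, 3, 4, 5, 6, 7, 8, 9}, which has 9 elements.

9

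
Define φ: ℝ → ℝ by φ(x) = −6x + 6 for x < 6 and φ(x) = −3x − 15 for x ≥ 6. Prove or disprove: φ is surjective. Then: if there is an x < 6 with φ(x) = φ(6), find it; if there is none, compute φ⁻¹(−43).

28/3

Both pieces are strictly decreasing (slopes −6 and −3), so each is injective on its own interval.
The left piece maps (−∞, 6) onto (−30, ∞); the right piece maps [6, ∞) onto (−∞, −33].
The union (−30, ∞) ∪ (−∞, −33] omits the interval between −30 and −33; in particular −30 has no preimage. So φ is not surjective.
Because the two images are disjoint, no x < 6 has φ(x) = φ(6), so we compute φ⁻¹(−43): −43 lies in (−∞, −33], so solve −3x − 15 = −43: x = (−43 + 15)/(−3) = 28/3.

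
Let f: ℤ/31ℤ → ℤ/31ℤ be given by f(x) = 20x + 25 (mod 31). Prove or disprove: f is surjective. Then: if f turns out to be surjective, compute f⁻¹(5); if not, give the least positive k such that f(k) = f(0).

By definition, f is surjective if every y in the codomain equals f(x) for some x in the domain.
Since gcd(20, 31) = 1, 20 is invertible modulo 31. Euclid's algorithm: 31 = 1·20 + 11, 20 = 1·11 + 9, 11 = 1·9 + 2, 9 = 4·2 + 1; back-substituting gives 1 = 14·20 − 9·31, so 20⁻¹ ≡ 14 (mod 31).
Then y ↦ 14(y − 25) is a two-sided inverse to f, so every y ∈ ℤ/31ℤ has a preimage.
Therefore f is surjective.
Since f is surjective, we compute f⁻¹(5): solve 20x + 25 ≡ 5 (mod 31), i.e. 20x ≡ 11 (mod 31).
Multiplying by 20⁻¹ = 14 gives x ≡ 14·11 = 154 = 4·31 + 30 ≡ 30 (mod 31).
Check: f(30) = 20·30 + 25 = 625 = 20·31 + 5 ≡ 5 (mod 31).

30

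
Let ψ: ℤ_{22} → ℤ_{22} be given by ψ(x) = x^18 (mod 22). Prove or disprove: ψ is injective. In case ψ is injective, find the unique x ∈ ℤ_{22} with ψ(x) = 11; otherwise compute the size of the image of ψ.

12

ψ(10): Repeated squaring mod 22: 10^1 ≡ 10, 10^2 ≡ 10² = 100 ≡ 12, 10^4 ≡ 12² = 144 ≡ 12, 10^8 ≡ 12² = 144 ≡ 12, 10^16 ≡ 12² = 144 ≡ 12. Since 18 = 16 + 2, 10^18 ≡ 12·12: 12·12 = 144 ≡ 12. So 10^18 ≡ 12 (mod 22).
ψ(12): Repeated squaring mod 22: 12^1 ≡ 12, 12^2 ≡ 12² = 144 ≡ 12, 12^4 ≡ 12² = 144 ≡ 12, 12^8 ≡ 12² = 144 ≡ 12, 12^16 ≡ 12² = 144 ≡ 12. Since 18 = 16 + 2, 12^18 ≡ 12·12: 12·12 = 144 ≡ 12. So 12^18 ≡ 12 (mod 22).
So ψ(10) = ψ(12) = 12 while 10 ≠ 12, therefore ψ is not injective.
Since ψ is not injective, we determine |image(ψ)|. Computing x^18 mod 22 for each x (by repeated squaring, reducing mod 22 at every step), the values ψ(0), ψ(1), …, ψ(21) are: 0, 1, 14, 5, 20, 15, 4, 9, 16, 3, 12, 11, 12, 3, 16, 9, 4, 15, 20, 5, 14, 1.
The distinct values are {0, 1, 3, 4, 5, 9, 11, 12, 14, 15, 16, 20}; there are 12 of them.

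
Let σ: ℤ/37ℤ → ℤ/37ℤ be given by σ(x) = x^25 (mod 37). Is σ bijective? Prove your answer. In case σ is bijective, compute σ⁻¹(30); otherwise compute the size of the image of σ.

Since 37 is prime, the nonzero elements of ℤ/37ℤ form a cyclic group of order 36.
As gcd(25, 36) = 1, raising to the 25th power is a bijection on this group: if s^25 ≡ t^25 then (st^{−1})^25 = 1, and the only element of order dividing gcd(25, 36) = 1 is 1, so s = t.
With σ(0) = 0 this makes σ injective on all of ℤ/37ℤ, hence bijective (finite equal-size domain and codomain). In particular σ is bijective.
Since σ is bijective, we find the preimage of 30. The inverse of x ↦ x^25 on (ℤ/37ℤ)^× is x ↦ x^13, because 25·13 = 325 = 9·36 + 1 ≡ 1 (mod 36) and x^{36} = 1 for x ≠ 0 (Fermat). So σ⁻¹(30) = 30^13 mod 37.
Repeated squaring mod 37: 30^1 ≡ 30, 30^2 ≡ 30² = 900 ≡ 12, 30^4 ≡ 12² = 144 ≡ 33, 30^8 ≡ 33² = 1089 ≡ 16. Since 13 = 8 + 4 + 1, 30^13 ≡ 16·33·30: 16·33 = 528 ≡ 10, then 10·30 = 300 ≡ 4. So 30^13 ≡ 4 (mod 37).
Hence σ⁻¹(30) = 4.

4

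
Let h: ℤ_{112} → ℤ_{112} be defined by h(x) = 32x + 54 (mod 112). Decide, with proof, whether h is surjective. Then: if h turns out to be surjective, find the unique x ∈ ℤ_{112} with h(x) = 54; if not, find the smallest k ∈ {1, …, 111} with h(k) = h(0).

7

By definition, h is surjective if every y in the codomain equals h(x) for some x in the domain.
Since gcd(32, 112) = 16, we have 32x ≡ 0 (mod 16) for all x, so h(x) ≡ 6 (mod 16).
But 0 ≢ 6 (mod 16), so 0 ∈ ℤ_{112} has no preimage. So h is not surjective.
Since h is not surjective, we find the least positive k with h(k) = h(0): this means 32k ≡ 0 (mod 112), i.e. 112 ∣ 32k. Since gcd(32, 112) = 16, dividing through by 16 this holds exactly when 7 ∣ 2k, and as gcd(2, 7) = 1, exactly when 7 ∣ k.
The smallest positive such k is 7.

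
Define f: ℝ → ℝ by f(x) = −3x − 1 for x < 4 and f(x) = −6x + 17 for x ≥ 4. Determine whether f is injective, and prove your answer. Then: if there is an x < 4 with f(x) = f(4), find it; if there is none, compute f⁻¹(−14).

2

Both pieces are strictly decreasing (slopes −3 and −6), so each is injective on its own interval.
The left piece maps (−∞, 4) onto (−13, ∞); the right piece maps [4, ∞) onto (−∞, −7].
These images overlap. In particular f(4) = −7 (right piece), and solving −3x − 1 = −7 on the left piece gives x = 2 < 4.
So f(2) = f(4) with 2 ≠ 4, and f is not injective. This x = 2 is the requested value below 4.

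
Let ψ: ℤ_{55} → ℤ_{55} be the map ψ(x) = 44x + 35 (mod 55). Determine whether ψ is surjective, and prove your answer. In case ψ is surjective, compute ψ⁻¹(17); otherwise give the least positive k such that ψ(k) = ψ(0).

5

Since gcd(44, 55) = 11, we have 44x ≡ 0 (mod 11) for all x, so ψ(x) ≡ 2 (mod 11).
But 0 ≢ 2 (mod 11), so 0 ∈ ℤ_{55} has no preimage. Thus ψ is not surjective.
Since ψ is not surjective, we find the least positive k with ψ(k) = ψ(0): this means 44k ≡ 0 (mod 55), i.e. 55 ∣ 44k. Since gcd(44, 55) = 11, dividing through by 11 this holds exactly when 5 ∣ 4k, and as gcd(4, 5) = 1, exactly when 5 ∣ k.
The smallest positive such k is 5.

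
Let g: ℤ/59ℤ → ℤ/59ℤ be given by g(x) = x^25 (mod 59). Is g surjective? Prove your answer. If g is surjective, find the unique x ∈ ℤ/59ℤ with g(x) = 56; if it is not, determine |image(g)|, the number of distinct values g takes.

55

Since 59 is prime, the nonzero elements of ℤ/59ℤ form a cyclic group of order 58.
As gcd(25, 58) = 1, raising to the 25th power is a bijection on this group: if u^25 ≡ v^25 then (uv^{−1})^25 = 1, and the only element of order dividing gcd(25, 58) = 1 is 1, so u = v.
With g(0) = 0 this makes g injective on all of ℤ/59ℤ, hence bijective (finite equal-size domain and codomain). In particular g is surjective.
Since g is surjective, we find the preimage of 56. The inverse of x ↦ x^25 on (ℤ/59ℤ)^× is x ↦ x^7, because 25·7 = 175 = 3·58 + 1 ≡ 1 (mod 58) and x^{58} = 1 for x ≠ 0 (Fermat). So g⁻¹(56) = 56^7 mod 59.
Repeated squaring mod 59: 56^1 ≡ 56, 56^2 ≡ 56² = 3136 ≡ 9, 56^4 ≡ 9² = 81 ≡ 22. Since 7 = 4 + 2 + 1, 56^7 ≡ 22·9·56: 22·9 = 198 ≡ 21, then 21·56 = 1176 ≡ 55. So 56^7 ≡ 55 (mod 59).
Hence g⁻¹(56) = 55.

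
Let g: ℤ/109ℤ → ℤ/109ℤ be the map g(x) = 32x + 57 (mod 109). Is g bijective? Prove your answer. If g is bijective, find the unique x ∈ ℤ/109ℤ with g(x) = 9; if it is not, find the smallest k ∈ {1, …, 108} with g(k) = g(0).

53

Suppose g(u) = g(v) in ℤ/109ℤ. Then 32u + 57 ≡ 32v + 57 (mod 109), so 32(u − v) ≡ 0 (mod 109).
Since gcd(32, 109) = 1, 32 is invertible modulo 109, hence u − v ≡ 0 (mod 109), i.e. u = v.
We now compute 32⁻¹ mod 109 explicitly. Euclid's algorithm: 109 = 3·32 + 13, 32 = 2·13 + 6, 13 = 2·6 + 1; back-substituting gives 1 = 92·32 − 27·109, so 32⁻¹ ≡ 92 (mod 109).
For any y ∈ ℤ/109ℤ, x = 92(y − 57) mod 109 satisfies g(x) = 32·92(y − 57) + 57 ≡ y (since 32·92 ≡ 1 mod 109). So every y has a preimage.
Hence g is bijective.
Since g is bijective, we find g⁻¹(9): we need 32x ≡ 9 − 57 ≡ 61 (mod 109). Using 32⁻¹ = 92: x ≡ 92·61 = 5612 = 51·109 + 53, so x = 53.
Check: g(53) = 32·53 + 57 = 1753 = 16·109 + 9 ≡ 9 (mod 109).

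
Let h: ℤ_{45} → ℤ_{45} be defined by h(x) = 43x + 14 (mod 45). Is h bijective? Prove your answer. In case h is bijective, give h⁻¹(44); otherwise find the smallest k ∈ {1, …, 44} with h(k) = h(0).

30

Recall that h is injective when h(a) = h(b) forces a = b.
If h(a) = h(b), then 43a ≡ 43b (mod 45). Because gcd(43, 45) = 1, we may cancel 43 to get a ≡ b (mod 45).
We now compute 43⁻¹ mod 45 explicitly. Euclid's algorithm: 45 = 1·43 + 2, 43 = 21·2 + 1; back-substituting gives 1 = 22·43 − 21·45, so 43⁻¹ ≡ 22 (mod 45).
For any y ∈ ℤ_{45}, x = 22(y − 14) mod 45 satisfies h(x) = 43·22(y − 14) + 14 ≡ y (since 43·22 ≡ 1 mod 45). So every y has a preimage.
Therefore h is bijective.
Since h is bijective, we compute h⁻¹(44): solve 43x + 14 ≡ 44 (mod 45), i.e. 43x ≡ 30 (mod 45).
Multiplying by 43⁻¹ = 22 gives x ≡ 22·30 = 660 = 14·45 + 30 ≡ 30 (mod 45).
Check: h(30) = 43·30 + 14 = 1304 = 28·45 + 44 ≡ 44 (mod 45).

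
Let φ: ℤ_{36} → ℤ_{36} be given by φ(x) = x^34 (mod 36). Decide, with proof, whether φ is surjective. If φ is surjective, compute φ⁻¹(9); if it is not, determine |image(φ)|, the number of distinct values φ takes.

8

φ(0) = 0^34 = 0.
φ(6): Repeated squaring mod 36: 6^1 ≡ 6, 6^2 ≡ 6² = 36 ≡ 0, 6^4 ≡ 0² = 0, 6^8 ≡ 0² = 0, 6^16 ≡ 0² = 0, 6^32 ≡ 0² = 0. Since 34 = 32 + 2, 6^34 ≡ 0·0: 0·0 = 0. So 6^34 ≡ 0 (mod 36).
So φ(0) = φ(6) = 0 while 0 ≠ 6, thus φ is not injective.
A non-injective map from the 36-element set ℤ_{36} to itself takes at most 35 distinct values, so it cannot be surjective. Therefore φ is not surjective.
Since φ is not surjective, we determine |image(φ)|. Computing x^34 mod 36 for each x (by repeated squaring, reducing mod 36 at every step), the values φ(0), φ(1), …, φ(35) are: 0, 1, 16, 9, 4, 13, 0, 25, 28, 9, 28, 25, 0, 13, 4, 9, 16, 1, 0, 1, 16, 9, 4, 13, 0, 25, 28, 9, 28, 25, 0, 13, 4, 9, 16, 1.
The distinct values are {0, 1, 4, 9, 13, 16, 25, 28}; there are 8 of them.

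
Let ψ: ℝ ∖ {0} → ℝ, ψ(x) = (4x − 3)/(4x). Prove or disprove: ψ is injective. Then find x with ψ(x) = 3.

-3/8

Suppose ψ(x_1) = ψ(x_2). Cross-multiplying: (4x_1 − 3)(4x_2) = (4x_2 − 3)(4x_1).
Expanding both sides and cancelling the symmetric terms leaves 12·(x_1 − x_2) = 0. Since 12 ≠ 0, x_1 = x_2. Therefore ψ is injective.
Solving ψ(x) = 3: cross-multiplying gives 4x − 3 = 3(4x), which rearranges to −8x = 3, so x = −3/8.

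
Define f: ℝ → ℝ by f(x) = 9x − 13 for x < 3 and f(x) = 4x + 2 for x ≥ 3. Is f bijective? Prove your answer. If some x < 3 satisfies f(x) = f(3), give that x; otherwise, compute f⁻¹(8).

7/3

Both pieces are strictly increasing (slopes 9 and 4), so each is injective on its own interval.
The left piece maps (−∞, 3) onto (−∞, 14); the right piece maps [3, ∞) onto [14, ∞).
Since 14 = 14, the images partition ℝ: f is injective and surjective, hence bijective.
Because the two images are disjoint, no x < 3 has f(x) = f(3), so we compute f⁻¹(8): 8 lies in (−∞, 14), so solve 9x − 13 = 8: x = (8 + 13)/9 = 7/3.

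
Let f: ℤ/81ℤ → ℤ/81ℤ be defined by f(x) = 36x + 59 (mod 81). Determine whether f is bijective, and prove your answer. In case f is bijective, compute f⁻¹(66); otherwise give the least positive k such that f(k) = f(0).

Recall that injectivity means: for all u, v in the domain, f(u) = f(v) implies u = v.
We have gcd(36, 81) = 9 > 1. Taking u = 0 and v = 9: f(0) = 59 and f(9) = 36·9 + 59 = 383 ≡ 59 (mod 81).
So f(0) = f(9) while 0 ≠ 9, therefore f is not injective, hence not bijective.
Since f is not bijective, we find the least positive k with f(k) = f(0): this means 36k ≡ 0 (mod 81), i.e. 81 ∣ 36k. Since gcd(36, 81) = 9, dividing through by 9 this holds exactly when 9 ∣ 4k, and as gcd(4, 9) = 1, exactly when 9 ∣ k.
The smallest positive such k is 9.

9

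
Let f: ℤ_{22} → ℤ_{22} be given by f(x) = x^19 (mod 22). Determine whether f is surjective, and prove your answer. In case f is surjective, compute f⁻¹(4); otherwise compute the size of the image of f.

14

Computing x^19 mod 22 for each x (by repeated squaring, reducing mod 22 at every step), the values f(0), f(1), …, f(21) are: 0, 1, 6, 15, 14, 9, 2, 19, 18, 5, 10, 11, 12, 17, 4, 3, 20, 13, 8, 7, 16, 21.
Every element of ℤ_{22} appears exactly once in this list, so f is a bijection, and in particular surjective.
Since f is surjective, we read off the preimage of 4 from the same table: f(14) = 4, so f⁻¹(4) = 14.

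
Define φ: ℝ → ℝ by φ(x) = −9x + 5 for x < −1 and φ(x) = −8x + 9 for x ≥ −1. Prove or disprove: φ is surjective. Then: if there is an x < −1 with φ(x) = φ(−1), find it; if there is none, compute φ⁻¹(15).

-4/3

Both pieces are strictly decreasing (slopes −9 and −8), so each is injective on its own interval.
The left piece maps (−∞, −1) onto (14, ∞); the right piece maps [−1, ∞) onto (−∞, 17].
The union (14, ∞) ∪ (−∞, 17] covers ℝ, so φ is surjective.
For the follow-up: the images overlap, so an x < −1 with φ(x) = φ(−1) exists. φ(−1) = 17; solving −9x + 5 = 17 for x < −1 gives x = (17 − 5)/(−9) = −4/3.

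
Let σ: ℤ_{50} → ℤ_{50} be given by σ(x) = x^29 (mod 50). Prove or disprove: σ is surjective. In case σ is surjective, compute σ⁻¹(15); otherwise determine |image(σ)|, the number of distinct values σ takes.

42

σ(0) = 0^29 = 0.
σ(10): Repeated squaring mod 50: 10^1 ≡ 10, 10^2 ≡ 10² = 100 ≡ 0, 10^4 ≡ 0² = 0, 10^8 ≡ 0² = 0, 10^16 ≡ 0² = 0. Since 29 = 16 + 8 + 4 + 1, 10^29 ≡ 0·0·0·10: 0·0 = 0, then 0·0 = 0, then 0·10 = 0. So 10^29 ≡ 0 (mod 50).
So σ(0) = σ(10) = 0 while 0 ≠ 10, therefore σ is not injective.
A non-injective map from the 50-element set ℤ_{50} to itself takes at most 49 distinct values, so it cannot be surjective. Thus σ is not surjective.
Since σ is not surjective, we determine |image(σ)|. Computing x^29 mod 50 for each x (by repeated squaring, reducing mod 50 at every step), the values σ(0), σ(1), …, σ(49) are: 0, 1, 12, 33, 44, 25, 46, 7, 28, 39, 0, 41, 2, 23, 34, 25, 36, 47, 18, 29, 0, 31, 42, 13, 24, 25, 26, 37, 8, 19, 0, 21, 32, 3, 14, 25, 16, 27, 48, 9, 0, 11, 22, 43, 4, 25, 6, 17, 38, 49.
The distinct values are {0, 1, 2, 3, 4, 6, 7, 8, 9, 11, 12, 13, 14, 16, 17, 18, 19, 21, 22, 23, 24, 25, 26, 27, 28, 29, 31, 32, 33, 34, 36, 37, 38, 39, 41, 42, 43, 44, 46, 47, 48, 49}; there are 42 of them.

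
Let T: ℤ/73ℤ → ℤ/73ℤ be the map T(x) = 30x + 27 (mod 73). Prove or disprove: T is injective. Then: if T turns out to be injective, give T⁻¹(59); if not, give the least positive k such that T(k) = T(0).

If T(s) = T(t), then 30s ≡ 30t (mod 73). Because gcd(30, 73) = 1, we may cancel 30 to get s ≡ t (mod 73).
Hence T is injective.
We now compute 30⁻¹ mod 73 explicitly. Euclid's algorithm: 73 = 2·30 + 13, 30 = 2·13 + 4, 13 = 3·4 + 1; back-substituting gives 1 = 56·30 − 23·73, so 30⁻¹ ≡ 56 (mod 73).
Since T is injective, we compute T⁻¹(59): solve 30x + 27 ≡ 59 (mod 73), i.e. 30x ≡ 32 (mod 73).
Multiplying by 30⁻¹ = 56 gives x ≡ 56·32 = 1792 = 24·73 + 40 ≡ 40 (mod 73).
Check: T(40) = 30·40 + 27 = 1227 = 16·73 + 59 ≡ 59 (mod 73).

40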